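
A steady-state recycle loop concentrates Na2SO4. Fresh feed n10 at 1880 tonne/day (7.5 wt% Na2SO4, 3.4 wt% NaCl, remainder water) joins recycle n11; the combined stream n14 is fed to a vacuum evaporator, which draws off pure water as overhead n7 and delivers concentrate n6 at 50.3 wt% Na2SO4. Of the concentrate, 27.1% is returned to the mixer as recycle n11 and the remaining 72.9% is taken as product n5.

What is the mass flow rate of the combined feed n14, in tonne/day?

Overall Na2SO4 balance (none leaves overhead): Na2SO4 in fresh feed = Na2SO4 in product, i.e. 1880×0.075 = (1−0.271)·n6·0.503.
n6 = 141/(0.503×0.729) = 384.52 tonne/day.
Recycle n11 = 0.271×384.52 = 104.21 tonne/day.
Combined feed n14 = 1880 + 104.21 = 1984.2 tonne/day.

1984 tonne/day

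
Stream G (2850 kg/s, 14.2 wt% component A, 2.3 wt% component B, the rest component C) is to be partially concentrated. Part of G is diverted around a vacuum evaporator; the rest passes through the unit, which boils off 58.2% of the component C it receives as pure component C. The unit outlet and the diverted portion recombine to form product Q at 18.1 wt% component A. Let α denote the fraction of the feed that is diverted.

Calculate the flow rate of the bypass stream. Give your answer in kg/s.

All 2850×0.142 = 404.7 kg/s of component A reaches Q, so Q = 404.7/0.181 = 2235.9 kg/s and vapour = 614.09 kg/s.
The evaporator receives (1−α)·2850 of feed at 0.835 component C and removes 0.582 of that component C:
0.582×0.835×(1−α)×2850 = 614.09
(1−α) = 614.09/1385 = 0.4434;  α = 0.5566.
Bypass flow = 0.5566×2850 = 1586.4 kg/s.

1586 kg/s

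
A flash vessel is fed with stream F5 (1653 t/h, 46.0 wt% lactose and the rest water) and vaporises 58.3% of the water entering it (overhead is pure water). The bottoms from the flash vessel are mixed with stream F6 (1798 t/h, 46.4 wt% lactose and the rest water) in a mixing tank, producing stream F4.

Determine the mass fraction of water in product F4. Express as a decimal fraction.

Vapour removed = 0.583×0.540×1653 = 520.4 t/h; concentrate = 1132.6 t/h.
water reaching the mixer = 372.22 (from concentrate) + 1798×0.536 = 1336 t/h.
Product flow = 1132.6 + 1798 = 2930.6 t/h; water fraction = 0.4559.

0.4559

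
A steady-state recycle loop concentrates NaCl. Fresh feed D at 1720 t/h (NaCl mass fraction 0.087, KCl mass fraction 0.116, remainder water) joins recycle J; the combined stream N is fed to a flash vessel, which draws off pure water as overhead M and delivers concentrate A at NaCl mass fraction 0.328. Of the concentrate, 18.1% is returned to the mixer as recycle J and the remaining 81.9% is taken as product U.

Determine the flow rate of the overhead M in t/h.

1264 t/h

Overall NaCl balance (none leaves overhead): NaCl in fresh feed = NaCl in product, i.e. 1720×0.087 = (1−0.181)·A·0.328.
A = 149.64/(0.328×0.819) = 557.04 t/h.
Recycle J = 0.181×557.04 = 100.83 t/h.
Combined feed N = 1720 + 100.83 = 1820.8 t/h.
Overhead M = N − A = 1820.8 − 557.04 = 1263.8 t/h.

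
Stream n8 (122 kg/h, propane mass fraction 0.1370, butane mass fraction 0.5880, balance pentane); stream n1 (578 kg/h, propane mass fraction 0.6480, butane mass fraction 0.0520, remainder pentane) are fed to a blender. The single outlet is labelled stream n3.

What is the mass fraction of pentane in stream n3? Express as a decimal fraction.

Total flow out = 122 + 578 = 700 kg/h.
pentane in = 122×0.275 + 578×0.300 = 206.95 kg/h.
pentane mass fraction in n3 = 206.95/700 = 0.2956.

0.2956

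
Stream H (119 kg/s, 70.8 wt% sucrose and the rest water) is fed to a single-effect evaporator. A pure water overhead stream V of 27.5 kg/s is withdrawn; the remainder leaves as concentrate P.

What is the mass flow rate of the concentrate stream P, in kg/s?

Concentrate = 119 − 27.5 = 91.5 kg/s.

91.5 kg/s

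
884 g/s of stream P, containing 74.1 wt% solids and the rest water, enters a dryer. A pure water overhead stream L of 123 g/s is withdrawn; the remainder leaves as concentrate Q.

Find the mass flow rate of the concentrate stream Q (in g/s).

Concentrate = 884 − 123 = 761 g/s.

761 g/s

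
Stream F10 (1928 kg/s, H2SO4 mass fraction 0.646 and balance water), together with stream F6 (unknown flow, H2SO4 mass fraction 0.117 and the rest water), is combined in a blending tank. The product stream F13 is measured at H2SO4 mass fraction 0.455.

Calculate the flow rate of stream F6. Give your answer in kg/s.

Let F6 be the unknown flow. Total out = 1928 + F6.
H2SO4 balance: 1245.5 + 0.117·F6 = 0.455·(1928 + F6)
(0.117 − 0.455)·F6 = 0.455×1928 − 1245.5 = -368.25
F6 = -368.25 / -0.338 = 1089.5 kg/s

1089 kg/s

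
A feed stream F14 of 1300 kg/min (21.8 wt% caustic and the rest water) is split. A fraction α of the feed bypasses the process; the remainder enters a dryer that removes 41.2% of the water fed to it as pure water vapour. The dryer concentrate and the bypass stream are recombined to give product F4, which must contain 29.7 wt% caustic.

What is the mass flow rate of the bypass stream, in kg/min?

All 1300×0.218 = 283.4 kg/min of caustic reaches F4, so F4 = 283.4/0.297 = 954.21 kg/min and vapour = 345.79 kg/min.
The evaporator receives (1−α)·1300 of feed at 0.782 water and removes 0.412 of that water:
0.412×0.782×(1−α)×1300 = 345.79
(1−α) = 345.79/418.84 = 0.8256;  α = 0.1744.
Bypass flow = 0.1744×1300 = 226.73 kg/min.

226.7 kg/min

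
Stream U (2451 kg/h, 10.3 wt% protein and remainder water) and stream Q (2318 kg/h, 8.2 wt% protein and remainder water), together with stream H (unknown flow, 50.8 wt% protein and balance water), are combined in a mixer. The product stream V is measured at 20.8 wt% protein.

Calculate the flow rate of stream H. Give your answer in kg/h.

1831 kg/h

Let H be the unknown flow. Total out = 4769 + H.
protein balance: 442.53 + 0.508·H = 0.208·(4769 + H)
(0.508 − 0.208)·H = 0.208×4769 − 442.53 = 549.42
H = 549.42 / 0.300 = 1831.4 kg/h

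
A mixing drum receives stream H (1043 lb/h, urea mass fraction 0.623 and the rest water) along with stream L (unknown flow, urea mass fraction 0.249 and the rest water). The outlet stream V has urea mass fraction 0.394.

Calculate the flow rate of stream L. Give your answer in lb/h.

Let L be the unknown flow. Total out = 1043 + L.
urea balance: 649.79 + 0.249·L = 0.394·(1043 + L)
(0.249 − 0.394)·L = 0.394×1043 − 649.79 = -238.85
L = -238.85 / -0.145 = 1647.2 lb/h

1647 lb/h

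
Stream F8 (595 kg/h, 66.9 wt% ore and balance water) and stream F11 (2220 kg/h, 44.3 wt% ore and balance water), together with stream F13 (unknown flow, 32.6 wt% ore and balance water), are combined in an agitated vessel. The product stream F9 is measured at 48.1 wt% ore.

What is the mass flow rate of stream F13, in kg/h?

177.4 kg/h

Let F13 be the unknown flow. Total out = 2815 + F13.
ore balance: 1381.5 + 0.326·F13 = 0.481·(2815 + F13)
(0.326 − 0.481)·F13 = 0.481×2815 − 1381.5 = -27.5
F13 = -27.5 / -0.155 = 177.42 kg/h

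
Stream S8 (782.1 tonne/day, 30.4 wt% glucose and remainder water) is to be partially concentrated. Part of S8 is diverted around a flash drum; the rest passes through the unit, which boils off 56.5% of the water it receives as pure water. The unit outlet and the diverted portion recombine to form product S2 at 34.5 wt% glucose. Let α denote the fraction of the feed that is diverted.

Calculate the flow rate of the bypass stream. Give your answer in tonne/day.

545.7 tonne/day

All 782.1×0.304 = 237.76 tonne/day of glucose reaches S2, so S2 = 237.76/0.345 = 689.15 tonne/day and vapour = 92.945 tonne/day.
The evaporator receives (1−α)·782.1 of feed at 0.696 water and removes 0.565 of that water:
0.565×0.696×(1−α)×782.1 = 92.945
(1−α) = 92.945/307.55 = 0.3022;  α = 0.6978.
Bypass flow = 0.6978×782.1 = 545.74 tonne/day.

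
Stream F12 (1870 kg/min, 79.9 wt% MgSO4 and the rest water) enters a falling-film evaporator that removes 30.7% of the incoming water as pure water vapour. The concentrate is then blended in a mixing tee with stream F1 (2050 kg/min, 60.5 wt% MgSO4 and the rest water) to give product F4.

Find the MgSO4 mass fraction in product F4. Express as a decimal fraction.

0.7187

Vapour removed = 0.307×0.201×1870 = 115.39 kg/min; concentrate = 1754.6 kg/min.
MgSO4 reaching the mixer = 1494.1 (from concentrate) + 2050×0.605 = 2734.4 kg/min.
Product flow = 1754.6 + 2050 = 3804.6 kg/min; MgSO4 fraction = 0.7187.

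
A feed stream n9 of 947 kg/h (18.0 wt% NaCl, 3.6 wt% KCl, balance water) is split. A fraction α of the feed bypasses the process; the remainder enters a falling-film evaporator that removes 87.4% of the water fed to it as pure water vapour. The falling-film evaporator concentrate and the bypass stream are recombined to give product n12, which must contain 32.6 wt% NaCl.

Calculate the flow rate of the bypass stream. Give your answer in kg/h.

328 kg/h

All 947×0.180 = 170.46 kg/h of NaCl reaches n12, so n12 = 170.46/0.326 = 522.88 kg/h and vapour = 424.12 kg/h.
The evaporator receives (1−α)·947 of feed at 0.784 water and removes 0.874 of that water:
0.874×0.784×(1−α)×947 = 424.12
(1−α) = 424.12/648.9 = 0.6536;  α = 0.3464.
Bypass flow = 0.3464×947 = 328.05 kg/h.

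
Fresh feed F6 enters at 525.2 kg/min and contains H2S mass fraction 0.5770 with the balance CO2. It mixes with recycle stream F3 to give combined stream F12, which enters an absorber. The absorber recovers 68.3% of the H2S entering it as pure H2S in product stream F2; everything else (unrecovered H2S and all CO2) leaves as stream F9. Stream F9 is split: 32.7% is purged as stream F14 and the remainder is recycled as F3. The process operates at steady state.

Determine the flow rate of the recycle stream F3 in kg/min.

539.4 kg/min

CO2 enters only via F6 and leaves only via the purge: 525.2×0.423 = 0.327×(CO2 in F9), and the absorber passes all CO2, so CO2 in F12 = CO2 in F9 = 679.39 kg/min.
H2S in F12: m_A = 525.2×0.577 + (1−0.327)·(1−0.683)·m_A, so m_A = 303.04/0.7867 = 385.22 kg/min.
F9 = (1−0.683)×385.22 + 679.39 = 801.5 kg/min.
Recycle F3 = (1−0.327)×801.5 = 539.41 kg/min.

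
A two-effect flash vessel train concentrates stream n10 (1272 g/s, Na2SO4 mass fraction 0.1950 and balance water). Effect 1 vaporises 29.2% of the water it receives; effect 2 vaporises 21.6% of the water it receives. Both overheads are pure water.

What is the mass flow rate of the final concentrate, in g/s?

816.4 g/s

water in feed = 1272×0.805 = 1024 g/s.
After stage 1: water left = (1−0.292)×1024 = 724.96; stream total = 973 g/s.
After stage 2: water left = (1−0.216)×724.96 = 568.37; final concentrate = 816.41 g/s.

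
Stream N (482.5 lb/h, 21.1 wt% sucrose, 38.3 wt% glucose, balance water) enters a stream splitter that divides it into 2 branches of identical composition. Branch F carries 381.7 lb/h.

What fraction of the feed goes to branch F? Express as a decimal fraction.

Fraction to F = 381.7/482.5 = 0.7911.

0.791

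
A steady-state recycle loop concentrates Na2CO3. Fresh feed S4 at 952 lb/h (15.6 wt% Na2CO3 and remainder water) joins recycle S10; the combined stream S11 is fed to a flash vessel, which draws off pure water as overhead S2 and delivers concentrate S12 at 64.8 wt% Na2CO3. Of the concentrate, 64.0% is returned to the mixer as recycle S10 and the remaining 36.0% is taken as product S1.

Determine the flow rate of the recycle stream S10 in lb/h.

407.4 lb/h

Overall Na2CO3 balance (none leaves overhead): Na2CO3 in fresh feed = Na2CO3 in product, i.e. 952×0.156 = (1−0.640)·S12·0.648.
S12 = 148.51/(0.648×0.360) = 636.63 lb/h.
Recycle S10 = 0.640×636.63 = 407.44 lb/h.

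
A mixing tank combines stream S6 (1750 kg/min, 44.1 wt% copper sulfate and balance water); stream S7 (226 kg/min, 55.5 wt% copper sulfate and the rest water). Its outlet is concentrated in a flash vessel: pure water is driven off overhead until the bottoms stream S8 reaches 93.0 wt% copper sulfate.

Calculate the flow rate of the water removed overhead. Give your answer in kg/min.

1011 kg/min

copper sulfate entering = 1750×0.441 + 226×0.555 = 897.18 kg/min.
All copper sulfate reports to S8, so S8 = 897.18/0.930 = 964.71 kg/min.
Total feed = 1976 kg/min; overhead = 1976 − 964.71 = 1011.3 kg/min.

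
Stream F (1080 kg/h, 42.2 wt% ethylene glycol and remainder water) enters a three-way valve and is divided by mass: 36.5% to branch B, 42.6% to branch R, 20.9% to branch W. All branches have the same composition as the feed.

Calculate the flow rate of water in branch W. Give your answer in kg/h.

Branch W total = 0.209×1080 = 225.72 kg/h.
water in W = 0.578×225.72 = 130.47 kg/h.

130.5 kg/h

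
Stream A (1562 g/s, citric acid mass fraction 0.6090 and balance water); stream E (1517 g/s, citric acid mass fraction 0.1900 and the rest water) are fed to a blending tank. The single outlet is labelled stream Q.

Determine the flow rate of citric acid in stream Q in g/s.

citric acid out = citric acid in = 1562×0.609 + 1517×0.190 = 1239.5 g/s.

1239 g/s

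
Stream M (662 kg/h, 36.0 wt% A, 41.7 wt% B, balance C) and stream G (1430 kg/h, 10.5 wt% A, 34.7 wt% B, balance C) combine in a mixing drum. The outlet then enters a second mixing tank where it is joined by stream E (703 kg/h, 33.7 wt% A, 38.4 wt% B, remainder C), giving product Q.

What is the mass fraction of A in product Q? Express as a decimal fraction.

Overall, product flow = 2795 kg/h.
A in = 662×0.360 + 1430×0.105 + 703×0.337 = 625.38 kg/h.
A fraction in Q = 0.224.

0.224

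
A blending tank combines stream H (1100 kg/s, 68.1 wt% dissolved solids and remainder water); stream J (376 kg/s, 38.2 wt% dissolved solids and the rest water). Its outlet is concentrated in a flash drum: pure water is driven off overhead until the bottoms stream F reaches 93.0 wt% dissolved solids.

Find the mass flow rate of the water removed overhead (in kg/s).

dissolved solids entering = 1100×0.681 + 376×0.382 = 892.73 kg/s.
All dissolved solids reports to F, so F = 892.73/0.930 = 959.93 kg/s.
Total feed = 1476 kg/s; overhead = 1476 − 959.93 = 516.07 kg/s.

516.1 kg/s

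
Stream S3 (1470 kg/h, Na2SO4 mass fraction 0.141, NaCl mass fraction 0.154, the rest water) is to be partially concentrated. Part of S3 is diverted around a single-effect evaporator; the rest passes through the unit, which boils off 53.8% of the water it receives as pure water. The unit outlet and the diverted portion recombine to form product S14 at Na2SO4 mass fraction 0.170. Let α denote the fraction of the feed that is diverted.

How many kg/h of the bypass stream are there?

808.9 kg/h

All 1470×0.141 = 207.27 kg/h of Na2SO4 reaches S14, so S14 = 207.27/0.170 = 1219.2 kg/h and vapour = 250.76 kg/h.
The evaporator receives (1−α)·1470 of feed at 0.705 water and removes 0.538 of that water:
0.538×0.705×(1−α)×1470 = 250.76
(1−α) = 250.76/557.56 = 0.4498;  α = 0.5502.
Bypass flow = 0.5502×1470 = 808.86 kg/h.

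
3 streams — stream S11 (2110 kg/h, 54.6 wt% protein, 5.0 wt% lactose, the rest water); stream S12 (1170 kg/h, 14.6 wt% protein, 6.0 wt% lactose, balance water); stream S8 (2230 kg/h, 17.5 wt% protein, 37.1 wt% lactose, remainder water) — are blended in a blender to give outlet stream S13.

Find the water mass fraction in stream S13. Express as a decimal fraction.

Total flow out = 2110 + 1170 + 2230 = 5510 kg/h.
water in = 2110×0.404 + 1170×0.794 + 2230×0.454 = 2793.8 kg/h.
water mass fraction in S13 = 2793.8/5510 = 0.5070.

0.5070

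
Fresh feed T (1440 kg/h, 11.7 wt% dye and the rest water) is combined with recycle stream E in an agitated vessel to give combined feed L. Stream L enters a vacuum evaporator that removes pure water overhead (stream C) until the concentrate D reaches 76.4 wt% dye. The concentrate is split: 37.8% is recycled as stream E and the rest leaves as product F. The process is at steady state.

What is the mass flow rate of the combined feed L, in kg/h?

Overall dye balance (none leaves overhead): dye in fresh feed = dye in product, i.e. 1440×0.117 = (1−0.378)·D·0.764.
D = 168.48/(0.764×0.622) = 354.54 kg/h.
Recycle E = 0.378×354.54 = 134.02 kg/h.
Combined feed L = 1440 + 134.02 = 1574 kg/h.

1574 kg/h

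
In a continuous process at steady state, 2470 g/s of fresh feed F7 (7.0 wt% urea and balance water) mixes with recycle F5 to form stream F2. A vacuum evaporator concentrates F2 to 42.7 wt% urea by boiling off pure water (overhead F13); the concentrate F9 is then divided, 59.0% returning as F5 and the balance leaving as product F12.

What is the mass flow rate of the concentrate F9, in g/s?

987.6 g/s

Overall urea balance (none leaves overhead): urea in fresh feed = urea in product, i.e. 2470×0.070 = (1−0.590)·F9·0.427.
F9 = 172.9/(0.427×0.410) = 987.6 g/s.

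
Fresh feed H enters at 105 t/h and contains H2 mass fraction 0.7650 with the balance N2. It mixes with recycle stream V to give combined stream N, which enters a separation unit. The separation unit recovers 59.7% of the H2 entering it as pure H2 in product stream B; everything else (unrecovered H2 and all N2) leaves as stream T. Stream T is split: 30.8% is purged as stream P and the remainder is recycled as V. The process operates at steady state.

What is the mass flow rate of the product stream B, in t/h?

H2 in N: m_A = 105×0.765 + (1−0.308)·(1−0.597)·m_A, so m_A = 80.325/0.7211 = 111.39 t/h.
Product B = 0.597×111.39 = 66.499 t/h.

66.5 t/h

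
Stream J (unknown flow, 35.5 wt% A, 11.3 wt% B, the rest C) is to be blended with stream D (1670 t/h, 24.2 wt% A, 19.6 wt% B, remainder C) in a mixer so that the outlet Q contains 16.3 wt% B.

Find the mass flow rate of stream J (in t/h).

Let J be the unknown flow. Total out = 1670 + J.
B balance: 327.32 + 0.113·J = 0.163·(1670 + J)
(0.113 − 0.163)·J = 0.163×1670 − 327.32 = -55.11
J = -55.11 / -0.050 = 1102.2 t/h

1102 t/h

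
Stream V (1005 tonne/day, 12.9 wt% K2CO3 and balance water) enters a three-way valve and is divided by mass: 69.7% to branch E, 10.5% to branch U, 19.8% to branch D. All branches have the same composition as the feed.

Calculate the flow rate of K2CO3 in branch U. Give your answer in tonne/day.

Branch U total = 0.105×1005 = 105.52 tonne/day.
K2CO3 in U = 0.129×105.52 = 13.613 tonne/day.

13.61 tonne/day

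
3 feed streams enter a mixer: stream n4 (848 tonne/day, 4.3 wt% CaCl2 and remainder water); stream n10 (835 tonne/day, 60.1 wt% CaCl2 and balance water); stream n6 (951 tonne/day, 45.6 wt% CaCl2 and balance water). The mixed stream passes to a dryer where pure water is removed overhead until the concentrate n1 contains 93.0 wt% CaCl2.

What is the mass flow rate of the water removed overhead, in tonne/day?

CaCl2 entering = 848×0.043 + 835×0.601 + 951×0.456 = 971.95 tonne/day.
All CaCl2 reports to n1, so n1 = 971.95/0.930 = 1045.1 tonne/day.
Total feed = 2634 tonne/day; overhead = 2634 − 1045.1 = 1588.9 tonne/day.

1589 tonne/day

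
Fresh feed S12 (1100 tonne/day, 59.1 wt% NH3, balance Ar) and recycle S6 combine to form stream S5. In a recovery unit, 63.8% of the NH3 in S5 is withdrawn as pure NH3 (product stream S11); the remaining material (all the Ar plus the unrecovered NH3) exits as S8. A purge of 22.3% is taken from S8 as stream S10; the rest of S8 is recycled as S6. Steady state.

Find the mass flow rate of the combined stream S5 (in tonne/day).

Ar enters only via S12 and leaves only via the purge: 1100×0.409 = 0.223×(Ar in S8), and the recovery unit passes all Ar, so Ar in S5 = Ar in S8 = 2017.5 tonne/day.
NH3 in S5: m_A = 1100×0.591 + (1−0.223)·(1−0.638)·m_A, so m_A = 650.1/0.7187 = 904.52 tonne/day.
S5 = 904.52 + 2017.5 = 2922 tonne/day.

2922 tonne/day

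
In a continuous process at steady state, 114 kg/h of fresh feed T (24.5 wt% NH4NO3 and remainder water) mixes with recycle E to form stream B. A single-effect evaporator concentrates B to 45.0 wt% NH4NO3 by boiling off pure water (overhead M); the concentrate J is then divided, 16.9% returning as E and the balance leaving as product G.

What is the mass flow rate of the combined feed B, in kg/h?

Overall NH4NO3 balance (none leaves overhead): NH4NO3 in fresh feed = NH4NO3 in product, i.e. 114×0.245 = (1−0.169)·J·0.450.
J = 27.93/(0.450×0.831) = 74.689 kg/h.
Recycle E = 0.169×74.689 = 12.622 kg/h.
Combined feed B = 114 + 12.622 = 126.62 kg/h.

126.6 kg/h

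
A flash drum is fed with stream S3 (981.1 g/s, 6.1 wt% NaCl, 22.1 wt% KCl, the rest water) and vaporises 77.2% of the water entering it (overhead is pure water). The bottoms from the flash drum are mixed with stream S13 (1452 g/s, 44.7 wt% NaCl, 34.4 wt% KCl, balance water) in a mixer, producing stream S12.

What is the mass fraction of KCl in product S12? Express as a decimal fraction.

Vapour removed = 0.772×0.718×981.1 = 543.82 g/s; concentrate = 437.28 g/s.
KCl reaching the mixer = 216.82 (from concentrate) + 1452×0.344 = 716.31 g/s.
Product flow = 437.28 + 1452 = 1889.3 g/s; KCl fraction = 0.379.

0.379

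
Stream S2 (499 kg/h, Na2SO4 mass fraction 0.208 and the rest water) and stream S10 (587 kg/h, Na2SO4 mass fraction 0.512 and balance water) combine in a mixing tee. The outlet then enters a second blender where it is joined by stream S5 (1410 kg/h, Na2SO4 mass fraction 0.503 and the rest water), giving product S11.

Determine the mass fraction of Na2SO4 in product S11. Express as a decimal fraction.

0.446

Overall, product flow = 2496 kg/h.
Na2SO4 in = 499×0.208 + 587×0.512 + 1410×0.503 = 1113.6 kg/h.
Na2SO4 fraction in S11 = 0.446.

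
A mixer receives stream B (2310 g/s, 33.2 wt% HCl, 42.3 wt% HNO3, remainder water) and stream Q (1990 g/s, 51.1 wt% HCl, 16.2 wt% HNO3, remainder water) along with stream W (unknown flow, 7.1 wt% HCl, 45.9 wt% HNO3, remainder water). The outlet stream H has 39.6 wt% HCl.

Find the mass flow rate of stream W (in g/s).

Let W be the unknown flow. Total out = 4300 + W.
HCl balance: 1783.8 + 0.071·W = 0.396·(4300 + W)
(0.071 − 0.396)·W = 0.396×4300 − 1783.8 = -81.01
W = -81.01 / -0.325 = 249.26 g/s

249.3 g/s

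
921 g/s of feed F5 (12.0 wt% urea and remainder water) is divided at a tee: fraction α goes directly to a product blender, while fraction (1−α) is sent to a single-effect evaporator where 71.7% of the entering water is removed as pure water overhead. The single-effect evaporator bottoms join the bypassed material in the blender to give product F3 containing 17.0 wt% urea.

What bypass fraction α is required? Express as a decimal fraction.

All 921×0.120 = 110.52 g/s of urea reaches F3, so F3 = 110.52/0.170 = 650.12 g/s and vapour = 270.88 g/s.
The evaporator receives (1−α)·921 of feed at 0.880 water and removes 0.717 of that water:
0.717×0.880×(1−α)×921 = 270.88
(1−α) = 270.88/581.11 = 0.4661;  α = 0.5339.

0.534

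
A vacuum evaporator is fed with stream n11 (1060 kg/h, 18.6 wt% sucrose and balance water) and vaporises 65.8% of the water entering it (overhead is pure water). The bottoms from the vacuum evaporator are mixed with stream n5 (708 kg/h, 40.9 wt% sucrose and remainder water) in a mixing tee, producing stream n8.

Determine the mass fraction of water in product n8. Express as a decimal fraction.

Vapour removed = 0.658×0.814×1060 = 567.75 kg/h; concentrate = 492.25 kg/h.
water reaching the mixer = 295.09 (from concentrate) + 708×0.591 = 713.52 kg/h.
Product flow = 492.25 + 708 = 1200.3 kg/h; water fraction = 0.594.

0.594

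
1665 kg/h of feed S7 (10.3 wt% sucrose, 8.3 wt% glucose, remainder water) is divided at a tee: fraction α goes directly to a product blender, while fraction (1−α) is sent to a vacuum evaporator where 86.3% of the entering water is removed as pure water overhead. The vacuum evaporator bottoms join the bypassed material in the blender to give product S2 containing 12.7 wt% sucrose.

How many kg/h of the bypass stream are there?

All 1665×0.103 = 171.5 kg/h of sucrose reaches S2, so S2 = 171.5/0.127 = 1350.4 kg/h and vapour = 314.65 kg/h.
The evaporator receives (1−α)·1665 of feed at 0.814 water and removes 0.863 of that water:
0.863×0.814×(1−α)×1665 = 314.65
(1−α) = 314.65/1169.6 = 0.2690;  α = 0.7310.
Bypass flow = 0.7310×1665 = 1217.1 kg/h.

1217 kg/h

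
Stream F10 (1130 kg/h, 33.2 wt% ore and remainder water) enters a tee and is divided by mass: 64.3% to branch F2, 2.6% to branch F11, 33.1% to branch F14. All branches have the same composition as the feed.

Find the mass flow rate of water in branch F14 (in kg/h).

Branch F14 total = 0.331×1130 = 374.03 kg/h.
water in F14 = 0.668×374.03 = 249.85 kg/h.

249.9 kg/h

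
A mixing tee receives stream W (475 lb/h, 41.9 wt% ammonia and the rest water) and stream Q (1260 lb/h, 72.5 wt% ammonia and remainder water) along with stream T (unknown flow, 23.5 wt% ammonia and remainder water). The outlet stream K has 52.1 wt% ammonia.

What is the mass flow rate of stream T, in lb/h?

729.3 lb/h

Let T be the unknown flow. Total out = 1735 + T.
ammonia balance: 1112.5 + 0.235·T = 0.521·(1735 + T)
(0.235 − 0.521)·T = 0.521×1735 − 1112.5 = -208.59
T = -208.59 / -0.286 = 729.34 lb/h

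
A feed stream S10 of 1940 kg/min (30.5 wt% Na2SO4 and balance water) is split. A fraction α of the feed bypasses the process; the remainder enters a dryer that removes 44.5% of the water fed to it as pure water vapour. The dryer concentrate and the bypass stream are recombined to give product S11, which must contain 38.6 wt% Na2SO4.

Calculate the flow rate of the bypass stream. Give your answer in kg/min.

All 1940×0.305 = 591.7 kg/min of Na2SO4 reaches S11, so S11 = 591.7/0.386 = 1532.9 kg/min and vapour = 407.1 kg/min.
The evaporator receives (1−α)·1940 of feed at 0.695 water and removes 0.445 of that water:
0.445×0.695×(1−α)×1940 = 407.1
(1−α) = 407.1/599.99 = 0.6785;  α = 0.3215.
Bypass flow = 0.3215×1940 = 623.7 kg/min.

623.7 kg/min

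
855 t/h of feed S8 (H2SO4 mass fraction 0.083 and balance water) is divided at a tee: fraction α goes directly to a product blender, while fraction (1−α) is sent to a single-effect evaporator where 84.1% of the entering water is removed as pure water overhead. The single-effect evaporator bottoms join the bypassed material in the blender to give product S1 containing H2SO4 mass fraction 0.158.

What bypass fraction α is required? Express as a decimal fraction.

All 855×0.083 = 70.965 t/h of H2SO4 reaches S1, so S1 = 70.965/0.158 = 449.15 t/h and vapour = 405.85 t/h.
The evaporator receives (1−α)·855 of feed at 0.917 water and removes 0.841 of that water:
0.841×0.917×(1−α)×855 = 405.85
(1−α) = 405.85/659.37 = 0.6155;  α = 0.3845.

0.384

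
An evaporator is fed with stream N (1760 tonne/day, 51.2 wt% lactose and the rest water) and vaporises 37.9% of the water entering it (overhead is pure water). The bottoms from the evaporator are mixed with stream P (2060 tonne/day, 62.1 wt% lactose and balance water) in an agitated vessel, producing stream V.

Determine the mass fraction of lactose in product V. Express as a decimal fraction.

0.624

Vapour removed = 0.379×0.488×1760 = 325.52 tonne/day; concentrate = 1434.5 tonne/day.
lactose reaching the mixer = 901.12 (from concentrate) + 2060×0.621 = 2180.4 tonne/day.
Product flow = 1434.5 + 2060 = 3494.5 tonne/day; lactose fraction = 0.624.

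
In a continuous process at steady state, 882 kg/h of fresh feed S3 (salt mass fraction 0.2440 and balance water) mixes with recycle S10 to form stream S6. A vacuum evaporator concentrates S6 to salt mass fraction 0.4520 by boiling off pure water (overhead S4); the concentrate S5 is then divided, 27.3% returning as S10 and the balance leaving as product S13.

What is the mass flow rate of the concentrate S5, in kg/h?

654.9 kg/h

Overall salt balance (none leaves overhead): salt in fresh feed = salt in product, i.e. 882×0.244 = (1−0.273)·S5·0.452.
S5 = 215.21/(0.452×0.727) = 654.92 kg/h.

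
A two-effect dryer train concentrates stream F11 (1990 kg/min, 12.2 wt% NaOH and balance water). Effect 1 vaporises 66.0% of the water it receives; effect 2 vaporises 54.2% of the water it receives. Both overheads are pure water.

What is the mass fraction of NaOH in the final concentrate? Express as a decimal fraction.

water in feed = 1990×0.878 = 1747.2 kg/min.
After stage 1: water left = (1−0.660)×1747.2 = 594.05; stream total = 836.83 kg/min.
After stage 2: water left = (1−0.542)×594.05 = 272.08; final concentrate = 514.86 kg/min.
NaOH fraction = 242.78/514.86 = 0.4715.

0.4715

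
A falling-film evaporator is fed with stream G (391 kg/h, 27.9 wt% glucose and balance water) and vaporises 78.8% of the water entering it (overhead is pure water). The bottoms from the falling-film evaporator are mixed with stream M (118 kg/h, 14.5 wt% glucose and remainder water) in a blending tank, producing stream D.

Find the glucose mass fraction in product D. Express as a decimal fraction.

Vapour removed = 0.788×0.721×391 = 222.15 kg/h; concentrate = 168.85 kg/h.
glucose reaching the mixer = 109.09 (from concentrate) + 118×0.145 = 126.2 kg/h.
Product flow = 168.85 + 118 = 286.85 kg/h; glucose fraction = 0.4399.

0.4399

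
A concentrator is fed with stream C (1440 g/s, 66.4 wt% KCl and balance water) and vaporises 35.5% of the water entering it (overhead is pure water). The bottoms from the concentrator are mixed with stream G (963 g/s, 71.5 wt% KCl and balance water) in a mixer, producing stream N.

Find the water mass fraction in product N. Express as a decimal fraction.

0.263

Vapour removed = 0.355×0.336×1440 = 171.76 g/s; concentrate = 1268.2 g/s.
water reaching the mixer = 312.08 (from concentrate) + 963×0.285 = 586.53 g/s.
Product flow = 1268.2 + 963 = 2231.2 g/s; water fraction = 0.263.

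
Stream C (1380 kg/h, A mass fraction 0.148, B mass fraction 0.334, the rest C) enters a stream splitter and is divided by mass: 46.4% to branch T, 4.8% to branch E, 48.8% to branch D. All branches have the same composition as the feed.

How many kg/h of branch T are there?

640.3 kg/h

Branch T flow = 0.464×1380 = 640.32 kg/h.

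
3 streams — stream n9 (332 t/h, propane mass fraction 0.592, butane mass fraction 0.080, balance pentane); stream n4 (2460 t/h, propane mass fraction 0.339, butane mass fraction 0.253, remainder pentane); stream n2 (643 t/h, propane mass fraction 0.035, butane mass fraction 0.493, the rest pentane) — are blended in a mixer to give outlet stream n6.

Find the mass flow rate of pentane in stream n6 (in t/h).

1416 t/h

pentane out = pentane in = 332×0.328 + 2460×0.408 + 643×0.472 = 1416.1 t/h.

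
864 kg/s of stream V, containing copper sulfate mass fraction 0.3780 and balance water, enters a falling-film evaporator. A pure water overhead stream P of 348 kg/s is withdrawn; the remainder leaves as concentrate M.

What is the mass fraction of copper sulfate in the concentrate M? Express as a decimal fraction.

copper sulfate is not removed: 864×0.378 = 326.59 kg/s of copper sulfate enters M.
Concentrate = 864 − 348 = 516 kg/s.
Mass fraction = 326.59/516 = 0.6329.

0.6329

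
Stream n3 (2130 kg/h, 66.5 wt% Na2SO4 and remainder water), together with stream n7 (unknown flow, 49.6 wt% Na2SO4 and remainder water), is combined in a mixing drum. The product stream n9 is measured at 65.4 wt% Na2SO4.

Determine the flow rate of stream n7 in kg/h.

148.3 kg/h

Let n7 be the unknown flow. Total out = 2130 + n7.
Na2SO4 balance: 1416.5 + 0.496·n7 = 0.654·(2130 + n7)
(0.496 − 0.654)·n7 = 0.654×2130 − 1416.5 = -23.43
n7 = -23.43 / -0.158 = 148.29 kg/h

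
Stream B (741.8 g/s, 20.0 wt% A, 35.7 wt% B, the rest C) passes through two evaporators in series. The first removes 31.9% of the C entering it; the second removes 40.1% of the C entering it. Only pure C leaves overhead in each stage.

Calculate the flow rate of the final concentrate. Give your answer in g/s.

C in feed = 741.8×0.443 = 328.62 g/s.
After stage 1: C left = (1−0.319)×328.62 = 223.79; stream total = 636.97 g/s.
After stage 2: C left = (1−0.401)×223.79 = 134.05; final concentrate = 547.23 g/s.

547.2 g/s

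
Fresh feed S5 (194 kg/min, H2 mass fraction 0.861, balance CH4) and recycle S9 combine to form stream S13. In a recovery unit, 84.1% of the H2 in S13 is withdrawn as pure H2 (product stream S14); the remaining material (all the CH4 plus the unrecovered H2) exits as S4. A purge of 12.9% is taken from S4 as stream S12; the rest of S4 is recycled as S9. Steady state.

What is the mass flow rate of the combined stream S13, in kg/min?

CH4 enters only via S5 and leaves only via the purge: 194×0.139 = 0.129×(CH4 in S4), and the recovery unit passes all CH4, so CH4 in S13 = CH4 in S4 = 209.04 kg/min.
H2 in S13: m_A = 194×0.861 + (1−0.129)·(1−0.841)·m_A, so m_A = 167.03/0.8615 = 193.88 kg/min.
S13 = 193.88 + 209.04 = 402.92 kg/min.

402.9 kg/min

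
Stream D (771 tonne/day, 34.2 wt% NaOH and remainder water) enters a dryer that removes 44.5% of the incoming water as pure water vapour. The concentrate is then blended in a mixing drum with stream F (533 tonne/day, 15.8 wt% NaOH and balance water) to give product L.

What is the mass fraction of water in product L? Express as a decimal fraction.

Vapour removed = 0.445×0.658×771 = 225.76 tonne/day; concentrate = 545.24 tonne/day.
water reaching the mixer = 281.56 (from concentrate) + 533×0.842 = 730.35 tonne/day.
Product flow = 545.24 + 533 = 1078.2 tonne/day; water fraction = 0.677.

0.677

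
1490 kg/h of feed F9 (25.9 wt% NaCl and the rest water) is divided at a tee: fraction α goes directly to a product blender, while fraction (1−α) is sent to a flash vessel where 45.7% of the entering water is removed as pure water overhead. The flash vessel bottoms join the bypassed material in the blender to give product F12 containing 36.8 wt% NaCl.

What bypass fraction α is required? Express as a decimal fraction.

All 1490×0.259 = 385.91 kg/h of NaCl reaches F12, so F12 = 385.91/0.368 = 1048.7 kg/h and vapour = 441.33 kg/h.
The evaporator receives (1−α)·1490 of feed at 0.741 water and removes 0.457 of that water:
0.457×0.741×(1−α)×1490 = 441.33
(1−α) = 441.33/504.57 = 0.8747;  α = 0.1253.

0.125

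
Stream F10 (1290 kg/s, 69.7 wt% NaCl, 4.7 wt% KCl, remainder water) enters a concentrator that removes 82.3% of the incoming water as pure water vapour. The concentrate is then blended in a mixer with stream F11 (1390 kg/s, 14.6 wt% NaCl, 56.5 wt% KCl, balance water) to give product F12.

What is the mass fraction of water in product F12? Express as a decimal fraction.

Vapour removed = 0.823×0.256×1290 = 271.79 kg/s; concentrate = 1018.2 kg/s.
water reaching the mixer = 58.452 (from concentrate) + 1390×0.289 = 460.16 kg/s.
Product flow = 1018.2 + 1390 = 2408.2 kg/s; water fraction = 0.191.

0.191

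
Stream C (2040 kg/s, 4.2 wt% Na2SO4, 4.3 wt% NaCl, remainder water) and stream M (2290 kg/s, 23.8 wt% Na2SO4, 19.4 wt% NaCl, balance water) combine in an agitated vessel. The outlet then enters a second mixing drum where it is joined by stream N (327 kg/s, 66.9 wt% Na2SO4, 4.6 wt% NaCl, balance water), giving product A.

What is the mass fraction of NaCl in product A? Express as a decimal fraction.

Overall, product flow = 4657 kg/s.
NaCl in = 2040×0.043 + 2290×0.194 + 327×0.046 = 547.02 kg/s.
NaCl fraction in A = 0.1175.

0.1175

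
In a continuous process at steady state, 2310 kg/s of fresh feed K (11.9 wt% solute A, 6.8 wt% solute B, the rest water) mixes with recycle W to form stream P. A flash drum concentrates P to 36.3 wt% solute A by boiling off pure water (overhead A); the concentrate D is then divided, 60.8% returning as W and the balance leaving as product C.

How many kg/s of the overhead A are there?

1553 kg/s

Overall solute A balance (none leaves overhead): solute A in fresh feed = solute A in product, i.e. 2310×0.119 = (1−0.608)·D·0.363.
D = 274.89/(0.363×0.392) = 1931.8 kg/s.
Recycle W = 0.608×1931.8 = 1174.5 kg/s.
Combined feed P = 2310 + 1174.5 = 3484.5 kg/s.
Overhead A = P − D = 3484.5 − 1931.8 = 1552.7 kg/s.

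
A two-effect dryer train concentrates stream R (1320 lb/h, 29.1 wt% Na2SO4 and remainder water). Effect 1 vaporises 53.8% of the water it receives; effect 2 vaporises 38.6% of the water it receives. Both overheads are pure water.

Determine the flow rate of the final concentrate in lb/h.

649.6 lb/h

water in feed = 1320×0.709 = 935.88 lb/h.
After stage 1: water left = (1−0.538)×935.88 = 432.38; stream total = 816.5 lb/h.
After stage 2: water left = (1−0.386)×432.38 = 265.48; final concentrate = 649.6 lb/h.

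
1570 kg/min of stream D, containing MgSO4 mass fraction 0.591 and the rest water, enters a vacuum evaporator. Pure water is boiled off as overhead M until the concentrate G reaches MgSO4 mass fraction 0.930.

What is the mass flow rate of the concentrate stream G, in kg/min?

MgSO4 is conserved: 1570×0.591 = 927.87 kg/min all reports to the concentrate.
Concentrate = 927.87/(target fraction) = 997.71 kg/min.

997.7 kg/min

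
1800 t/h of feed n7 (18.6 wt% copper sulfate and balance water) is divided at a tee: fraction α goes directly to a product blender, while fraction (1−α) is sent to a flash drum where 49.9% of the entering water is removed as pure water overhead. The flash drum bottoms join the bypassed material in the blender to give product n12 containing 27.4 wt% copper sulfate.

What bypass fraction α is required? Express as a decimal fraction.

0.209

All 1800×0.186 = 334.8 t/h of copper sulfate reaches n12, so n12 = 334.8/0.274 = 1221.9 t/h and vapour = 578.1 t/h.
The evaporator receives (1−α)·1800 of feed at 0.814 water and removes 0.499 of that water:
0.499×0.814×(1−α)×1800 = 578.1
(1−α) = 578.1/731.13 = 0.7907;  α = 0.2093.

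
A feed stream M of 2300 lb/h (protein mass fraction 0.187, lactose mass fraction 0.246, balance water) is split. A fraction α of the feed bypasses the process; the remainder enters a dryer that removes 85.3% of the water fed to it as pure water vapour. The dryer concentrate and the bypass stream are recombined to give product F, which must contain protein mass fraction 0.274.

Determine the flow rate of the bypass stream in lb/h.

All 2300×0.187 = 430.1 lb/h of protein reaches F, so F = 430.1/0.274 = 1569.7 lb/h and vapour = 730.29 lb/h.
The evaporator receives (1−α)·2300 of feed at 0.567 water and removes 0.853 of that water:
0.853×0.567×(1−α)×2300 = 730.29
(1−α) = 730.29/1112.4 = 0.6565;  α = 0.3435.
Bypass flow = 0.3435×2300 = 790.04 lb/h.

790 lb/h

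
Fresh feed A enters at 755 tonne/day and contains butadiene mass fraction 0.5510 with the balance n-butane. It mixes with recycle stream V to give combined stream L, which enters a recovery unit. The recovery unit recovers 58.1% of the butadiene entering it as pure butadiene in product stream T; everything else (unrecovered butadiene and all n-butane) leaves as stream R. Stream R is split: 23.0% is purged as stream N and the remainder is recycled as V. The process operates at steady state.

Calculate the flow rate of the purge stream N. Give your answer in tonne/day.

n-butane enters only via A and leaves only via the purge: 755×0.449 = 0.230×(n-butane in R), and the recovery unit passes all n-butane, so n-butane in L = n-butane in R = 1473.9 tonne/day.
butadiene in L: m_A = 755×0.551 + (1−0.230)·(1−0.581)·m_A, so m_A = 416.01/0.6774 = 614.15 tonne/day.
R = (1−0.581)×614.15 + 1473.9 = 1731.2 tonne/day.
Purge N = 0.230×1731.2 = 398.18 tonne/day.

398.2 tonne/day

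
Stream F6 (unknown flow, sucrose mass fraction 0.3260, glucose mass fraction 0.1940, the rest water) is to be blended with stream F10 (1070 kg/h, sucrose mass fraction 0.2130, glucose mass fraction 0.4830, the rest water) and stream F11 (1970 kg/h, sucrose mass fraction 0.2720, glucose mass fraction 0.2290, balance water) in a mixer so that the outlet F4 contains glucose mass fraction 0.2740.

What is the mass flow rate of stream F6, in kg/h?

1687 kg/h

Let F6 be the unknown flow. Total out = 3040 + F6.
glucose balance: 967.94 + 0.194·F6 = 0.274·(3040 + F6)
(0.194 − 0.274)·F6 = 0.274×3040 − 967.94 = -134.98
F6 = -134.98 / -0.080 = 1687.2 kg/h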